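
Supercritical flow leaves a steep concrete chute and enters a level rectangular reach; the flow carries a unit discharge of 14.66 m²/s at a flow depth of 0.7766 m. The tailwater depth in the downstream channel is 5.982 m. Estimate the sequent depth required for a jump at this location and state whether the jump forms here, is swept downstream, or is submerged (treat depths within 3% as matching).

y₂ = 7.133 m; the jump is swept downstream

V₁ = q/y₁ = 14.66/0.7766 = 18.88 m/s. Fr₁ = V₁/√(g·y₁) = 18.88/√(9.81×0.7766) = 6.839.
Sequent-depth ratio: y₂/y₁ = ½[√(1 + 8Fr₁²) − 1] = ½[√375.19 − 1] = 9.185.
y₂ = 9.185 × 0.7766 = 7.133 m.
Tailwater y_tw = 5.982 m: y_tw < y₂, so the jump is swept downstream.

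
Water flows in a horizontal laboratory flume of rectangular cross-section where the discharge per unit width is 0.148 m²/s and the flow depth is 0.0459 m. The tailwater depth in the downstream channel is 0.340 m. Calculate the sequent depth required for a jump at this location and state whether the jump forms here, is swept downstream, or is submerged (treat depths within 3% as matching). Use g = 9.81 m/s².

y₂ = 0.290 m; the jump is submerged

V₁ = q/y₁ = 0.148/0.0459 = 3.22 m/s. Fr₁ = V₁/√(g·y₁) = 3.22/√(9.81×0.0459) = 4.81.
By Bélanger, y₂/y₁ = ½[√(1 + 8Fr₁²) − 1] = ½[√185.7 − 1] = 6.31.
y₂ = 6.31 × 0.0459 = 0.290 m.
Tailwater y_tw = 0.340 m: y_tw > y₂, so the jump is submerged.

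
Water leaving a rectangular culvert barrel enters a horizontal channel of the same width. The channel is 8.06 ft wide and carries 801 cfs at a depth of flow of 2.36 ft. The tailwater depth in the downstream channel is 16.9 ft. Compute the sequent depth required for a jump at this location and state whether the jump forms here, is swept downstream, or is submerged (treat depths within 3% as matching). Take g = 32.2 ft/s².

y₂ = 15.0 ft; the jump is submerged

q = Q/b = 801/8.06 = 99.4 ft²/s; V₁ = q/y₁ = 42.1 ft/s. Fr₁ = V₁/√(g·y₁) = 4.83.
From the momentum equation for a rectangular channel, y₂/y₁ = ½[√(1 + 8Fr₁²) − 1] = ½[√187.7 − 1] = 6.35.
y₂ = 6.35 × 2.36 = 15.0 ft.
Tailwater y_tw = 16.9 ft: y_tw > y₂, so the jump is submerged.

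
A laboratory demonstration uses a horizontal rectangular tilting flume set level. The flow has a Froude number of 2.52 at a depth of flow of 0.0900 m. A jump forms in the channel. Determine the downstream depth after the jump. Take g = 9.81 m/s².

Fr₁ = 2.52 (given).
Conjugate-depth relation: y₂/y₁ = ½[√(1 + 8Fr₁²) − 1] = ½[√51.80 − 1] = 3.10.
y₂ = 3.10 × 0.0900 = 0.279 m.

y₂ = 0.279 m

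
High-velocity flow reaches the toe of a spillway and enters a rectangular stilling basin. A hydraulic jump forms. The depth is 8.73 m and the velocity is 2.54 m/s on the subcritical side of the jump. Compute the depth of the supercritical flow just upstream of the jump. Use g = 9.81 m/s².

y₁ = 1.16 m

Fr₂ = V₂/√(g·y₂) = 2.54/√(9.81×8.73) = 0.274.
Applying the sequent-depth relation in reverse, y₁/y₂ = ½[√(1 + 8Fr₂²) − 1] = ½[√1.603 − 1] = 0.133.
y₁ = 0.133 × 8.73 = 1.16 m.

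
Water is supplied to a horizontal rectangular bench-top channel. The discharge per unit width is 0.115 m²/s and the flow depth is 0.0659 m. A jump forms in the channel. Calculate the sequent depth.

V₁ = q/y₁ = 0.115/0.0659 = 1.75 m/s. Fr₁ = V₁/√(g·y₁) = 1.75/√(9.81×0.0659) = 2.17.
Bélanger equation: y₂/y₁ = ½[√(1 + 8Fr₁²) − 1] = ½[√38.68 − 1] = 2.61.
y₂ = 2.61 × 0.0659 = 0.172 m.

y₂ = 0.172 m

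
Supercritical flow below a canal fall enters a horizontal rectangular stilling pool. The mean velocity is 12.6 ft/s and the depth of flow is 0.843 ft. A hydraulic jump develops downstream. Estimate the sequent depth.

y₂ = 2.49 ft

Fr₁ = V₁/√(g·y₁) = 12.6/√(32.2×0.843) = 2.42.
By Bélanger, y₂/y₁ = ½[√(1 + 8Fr₁²) − 1] = ½[√47.79 − 1] = 2.96.
y₂ = 2.96 × 0.843 = 2.49 ft.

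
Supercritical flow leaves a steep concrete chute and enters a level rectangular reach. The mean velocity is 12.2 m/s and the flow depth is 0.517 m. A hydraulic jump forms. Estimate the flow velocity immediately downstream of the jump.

V₂ = 1.70 m/s

Fr₁ = V₁/√(g·y₁) = 12.2/√(9.81×0.517) = 5.42.
Bélanger equation: y₂/y₁ = ½[√(1 + 8Fr₁²) − 1] = ½[√235.8 − 1] = 7.18.
y₂ = 7.18 × 0.517 = 3.71 m.
q = V₁·y₁ = 12.2 × 0.517 = 6.31 m²/s.
V₂ = q/y₂ = 6.31/3.71 = 1.70 m/s.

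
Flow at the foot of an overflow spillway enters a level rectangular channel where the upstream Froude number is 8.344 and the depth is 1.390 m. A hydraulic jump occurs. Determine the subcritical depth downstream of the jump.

y₂ = 15.72 m

Fr₁ = 8.344 (given).
From the momentum equation for a rectangular channel, y₂/y₁ = ½[√(1 + 8Fr₁²) − 1] = ½[√557.98 − 1] = 11.31.
y₂ = 11.31 × 1.390 = 15.72 m.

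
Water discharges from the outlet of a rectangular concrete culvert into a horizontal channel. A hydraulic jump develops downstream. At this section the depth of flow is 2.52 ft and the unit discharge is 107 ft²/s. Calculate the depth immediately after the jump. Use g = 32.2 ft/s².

V₁ = q/y₁ = 107/2.52 = 42.5 ft/s. Fr₁ = V₁/√(g·y₁) = 42.5/√(32.2×2.52) = 4.71.
Bélanger equation: y₂/y₁ = ½[√(1 + 8Fr₁²) − 1] = ½[√178.7 − 1] = 6.18.
y₂ = 6.18 × 2.52 = 15.6 ft.

y₂ = 15.6 ft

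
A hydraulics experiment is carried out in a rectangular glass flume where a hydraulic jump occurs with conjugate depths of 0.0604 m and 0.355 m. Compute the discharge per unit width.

q = 0.209 m²/s

For a rectangular channel the momentum equation gives q² = ½·g·y₁·y₂·(y₁ + y₂) = ½×9.81×0.0604×0.355×0.415 = 0.0437.
q = √0.0437 = 0.209 m²/s.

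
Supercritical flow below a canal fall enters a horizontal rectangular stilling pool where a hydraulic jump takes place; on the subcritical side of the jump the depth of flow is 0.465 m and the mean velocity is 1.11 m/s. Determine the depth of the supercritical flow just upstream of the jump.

Fr₂ = V₂/√(g·y₂) = 1.11/√(9.81×0.465) = 0.520.
Applying the sequent-depth relation in reverse, y₁/y₂ = ½[√(1 + 8Fr₂²) − 1] = ½[√3.161 − 1] = 0.389.
y₁ = 0.389 × 0.465 = 0.181 m.

y₁ = 0.181 m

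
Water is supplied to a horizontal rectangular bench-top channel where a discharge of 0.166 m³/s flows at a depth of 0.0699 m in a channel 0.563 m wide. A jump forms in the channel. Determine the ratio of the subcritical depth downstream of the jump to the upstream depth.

q = Q/b = 0.166/0.563 = 0.295 m²/s; V₁ = q/y₁ = 4.22 m/s. Fr₁ = V₁/√(g·y₁) = 5.09.
By Bélanger, y₂/y₁ = ½[√(1 + 8Fr₁²) − 1] = ½[√208.6 − 1] = 6.72.

y₂/y₁ = 6.72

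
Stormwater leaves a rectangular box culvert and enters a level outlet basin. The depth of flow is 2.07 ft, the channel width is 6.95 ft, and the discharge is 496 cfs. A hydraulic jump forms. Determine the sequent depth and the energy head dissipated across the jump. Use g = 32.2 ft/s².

q = Q/b = 496/6.95 = 71.4 ft²/s; V₁ = q/y₁ = 34.5 ft/s. Fr₁ = V₁/√(g·y₁) = 4.22.
Conjugate-depth relation: y₂/y₁ = ½[√(1 + 8Fr₁²) − 1] = ½[√143.7 − 1] = 5.49.
y₂ = 5.49 × 2.07 = 11.4 ft.
V₂ = q/y₂ = 71.4/11.4 = 6.28 ft/s. E₁ = y₁ + V₁²/2g = 20.5 ft; E₂ = y₂ + V₂²/2g = 12.0 ft. ΔE = E₁ − E₂ = 8.55 ft.

y₂ = 11.4 ft; ΔE = 8.55 ft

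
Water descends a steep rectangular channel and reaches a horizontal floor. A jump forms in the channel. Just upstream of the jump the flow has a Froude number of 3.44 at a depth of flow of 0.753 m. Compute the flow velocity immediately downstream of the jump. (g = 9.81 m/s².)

Fr₁ = 3.44 (given).
Bélanger equation: y₂/y₁ = ½[√(1 + 8Fr₁²) − 1] = ½[√95.67 − 1] = 4.39.
y₂ = 4.39 × 0.753 = 3.31 m.
V₁ = Fr₁·√(g·y₁) = 3.44×√(9.81×0.753) = 9.35 m/s; q = V₁·y₁ = 7.04 m²/s.
V₂ = q/y₂ = 7.04/3.31 = 2.13 m/s.

V₂ = 2.13 m/s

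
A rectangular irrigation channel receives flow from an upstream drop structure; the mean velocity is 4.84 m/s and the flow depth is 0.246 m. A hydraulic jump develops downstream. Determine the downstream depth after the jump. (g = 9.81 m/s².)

Fr₁ = V₁/√(g·y₁) = 4.84/√(9.81×0.246) = 3.12.
From the momentum equation for a rectangular channel, y₂/y₁ = ½[√(1 + 8Fr₁²) − 1] = ½[√78.66 − 1] = 3.93.
y₂ = 3.93 × 0.246 = 0.968 m.

y₂ = 0.968 m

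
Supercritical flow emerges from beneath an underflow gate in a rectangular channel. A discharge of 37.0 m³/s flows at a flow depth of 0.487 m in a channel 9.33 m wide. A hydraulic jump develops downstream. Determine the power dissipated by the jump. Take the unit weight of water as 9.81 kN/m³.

P = 503 kW

q = Q/b = 37.0/9.33 = 3.97 m²/s; V₁ = q/y₁ = 8.14 m/s. Fr₁ = V₁/√(g·y₁) = 3.73.
Sequent-depth ratio: y₂/y₁ = ½[√(1 + 8Fr₁²) − 1] = ½[√112.0 − 1] = 4.79.
y₂ = 4.79 × 0.487 = 2.33 m.
V₂ = q/y₂ = 3.97/2.33 = 1.70 m/s. E₁ = y₁ + V₁²/2g = 3.87 m; E₂ = y₂ + V₂²/2g = 2.48 m. ΔE = E₁ − E₂ = 1.39 m.
P = γ·Q·ΔE = 9.81 × 37.0 × 1.39 = 503 kW.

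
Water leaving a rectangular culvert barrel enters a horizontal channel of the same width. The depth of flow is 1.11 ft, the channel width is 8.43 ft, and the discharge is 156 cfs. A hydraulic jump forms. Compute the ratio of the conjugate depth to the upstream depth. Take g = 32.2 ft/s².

q = Q/b = 156/8.43 = 18.5 ft²/s; V₁ = q/y₁ = 16.7 ft/s. Fr₁ = V₁/√(g·y₁) = 2.79.
By Bélanger, y₂/y₁ = ½[√(1 + 8Fr₁²) − 1] = ½[√63.21 − 1] = 3.48.

y₂/y₁ = 3.48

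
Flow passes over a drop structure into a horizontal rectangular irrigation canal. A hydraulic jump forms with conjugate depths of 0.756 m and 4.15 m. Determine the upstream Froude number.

For a rectangular channel the momentum equation gives q² = ½·g·y₁·y₂·(y₁ + y₂) = ½×9.81×0.756×4.15×4.91 = 75.5.
q = √75.5 = 8.69 m²/s.
V₁ = q/y₁ = 11.5 m/s; Fr₁ = V₁/√(g·y₁) = 4.22.

Fr₁ = 4.22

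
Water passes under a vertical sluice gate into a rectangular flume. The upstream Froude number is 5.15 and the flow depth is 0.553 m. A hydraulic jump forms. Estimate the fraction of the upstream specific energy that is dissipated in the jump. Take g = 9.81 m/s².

ΔE/E₁ = 0.503 (50.3%)

Fr₁ = 5.15 (given).
Conjugate-depth relation: y₂/y₁ = ½[√(1 + 8Fr₁²) − 1] = ½[√213.2 − 1] = 6.80.
y₂ = 6.80 × 0.553 = 3.76 m.
E₁ = y₁(1 + Fr₁²/2) = 0.553×(1 + 5.15²/2) = 7.89 m. ΔE = (y₂ − y₁)³/(4y₁y₂) = 3.97 m. ΔE/E₁ = 3.97/7.89 = 0.503.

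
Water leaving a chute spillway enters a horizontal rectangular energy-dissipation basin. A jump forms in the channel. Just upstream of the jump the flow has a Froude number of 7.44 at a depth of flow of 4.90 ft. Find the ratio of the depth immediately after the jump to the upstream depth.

y₂/y₁ = 10.0

Fr₁ = 7.44 (given).
Bélanger equation: y₂/y₁ = ½[√(1 + 8Fr₁²) − 1] = ½[√443.8 − 1] = 10.0.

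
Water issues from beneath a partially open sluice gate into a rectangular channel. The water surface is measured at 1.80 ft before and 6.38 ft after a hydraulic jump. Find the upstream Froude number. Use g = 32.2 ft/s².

Fr₁ = 2.84

For a rectangular channel the momentum equation gives q² = ½·g·y₁·y₂·(y₁ + y₂) = ½×32.2×1.80×6.38×8.18 = 1512.
q = √1512 = 38.9 ft²/s.
V₁ = q/y₁ = 21.6 ft/s; Fr₁ = V₁/√(g·y₁) = 2.84.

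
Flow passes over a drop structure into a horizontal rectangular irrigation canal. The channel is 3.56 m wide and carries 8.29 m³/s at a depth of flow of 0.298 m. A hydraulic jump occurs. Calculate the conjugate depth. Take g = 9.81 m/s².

q = Q/b = 8.29/3.56 = 2.33 m²/s; V₁ = q/y₁ = 7.81 m/s. Fr₁ = V₁/√(g·y₁) = 4.57.
Conjugate-depth relation: y₂/y₁ = ½[√(1 + 8Fr₁²) − 1] = ½[√168.1 − 1] = 5.98.
y₂ = 5.98 × 0.298 = 1.78 m.

y₂ = 1.78 m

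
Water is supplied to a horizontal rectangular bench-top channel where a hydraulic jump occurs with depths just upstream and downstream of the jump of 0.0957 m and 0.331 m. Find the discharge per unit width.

q = 0.257 m²/s

For a rectangular channel the momentum equation gives q² = ½·g·y₁·y₂·(y₁ + y₂) = ½×9.81×0.0957×0.331×0.427 = 0.0663.
q = √0.0663 = 0.257 m²/s.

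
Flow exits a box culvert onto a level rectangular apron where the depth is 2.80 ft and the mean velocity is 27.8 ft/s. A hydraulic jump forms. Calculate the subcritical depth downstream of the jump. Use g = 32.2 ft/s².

Fr₁ = V₁/√(g·y₁) = 27.8/√(32.2×2.80) = 2.93.
Conjugate-depth relation: y₂/y₁ = ½[√(1 + 8Fr₁²) − 1] = ½[√69.57 − 1] = 3.67.
y₂ = 3.67 × 2.80 = 10.3 ft.

y₂ = 10.3 ft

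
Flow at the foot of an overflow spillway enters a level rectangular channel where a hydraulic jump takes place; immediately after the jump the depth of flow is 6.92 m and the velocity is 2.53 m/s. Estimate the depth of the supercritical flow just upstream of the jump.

y₁ = 1.12 m

Fr₂ = V₂/√(g·y₂) = 2.53/√(9.81×6.92) = 0.307.
The Bélanger relation is symmetric: y₁/y₂ = ½[√(1 + 8Fr₂²) − 1] = ½[√1.754 − 1] = 0.162.
y₁ = 0.162 × 6.92 = 1.12 m.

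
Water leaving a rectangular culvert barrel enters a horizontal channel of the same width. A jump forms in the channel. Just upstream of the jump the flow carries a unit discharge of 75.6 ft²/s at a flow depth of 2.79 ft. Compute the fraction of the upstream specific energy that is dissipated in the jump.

ΔE/E₁ = 0.234 (23.4%)

V₁ = q/y₁ = 75.6/2.79 = 27.1 ft/s. Fr₁ = V₁/√(g·y₁) = 27.1/√(32.2×2.79) = 2.86.
Bélanger equation: y₂/y₁ = ½[√(1 + 8Fr₁²) − 1] = ½[√66.38 − 1] = 3.57.
y₂ = 3.57 × 2.79 = 9.97 ft.
E₁ = y₁ + V₁²/2g = 14.2 ft. ΔE = (y₂ − y₁)³/(4y₁y₂) = 3.33 ft. ΔE/E₁ = 3.33/14.2 = 0.234.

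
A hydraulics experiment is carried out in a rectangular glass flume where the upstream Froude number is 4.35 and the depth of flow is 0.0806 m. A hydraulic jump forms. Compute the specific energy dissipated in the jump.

Fr₁ = 4.35 (given).
By Bélanger, y₂/y₁ = ½[√(1 + 8Fr₁²) − 1] = ½[√152.4 − 1] = 5.67.
y₂ = 5.67 × 0.0806 = 0.457 m.
Head loss: ΔE = (y₂ − y₁)³/(4y₁y₂) = (0.457 − 0.0806)³/(4×0.0806×0.457) = 0.0534/0.147 = 0.362 m.

ΔE = 0.362 m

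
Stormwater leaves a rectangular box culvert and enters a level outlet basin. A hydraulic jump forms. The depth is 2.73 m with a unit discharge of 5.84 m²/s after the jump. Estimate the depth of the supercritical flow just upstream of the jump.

V₂ = q/y₂ = 5.84/2.73 = 2.14 m/s; Fr₂ = V₂/√(g·y₂) = 0.413.
Applying the sequent-depth relation in reverse, y₁/y₂ = ½[√(1 + 8Fr₂²) − 1] = ½[√2.367 − 1] = 0.269.
y₁ = 0.269 × 2.73 = 0.735 m.

y₁ = 0.735 m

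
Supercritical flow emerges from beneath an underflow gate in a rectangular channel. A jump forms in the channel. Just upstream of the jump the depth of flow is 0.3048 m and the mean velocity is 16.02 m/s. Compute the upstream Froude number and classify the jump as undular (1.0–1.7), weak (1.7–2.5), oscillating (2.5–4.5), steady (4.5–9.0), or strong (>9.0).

Fr₁ = 9.264; strong jump

Fr₁ = V₁/√(g·y₁) = 16.02/√(9.81×0.3048) = 9.264.
Fr₁ = 9.264 lies in the strong range.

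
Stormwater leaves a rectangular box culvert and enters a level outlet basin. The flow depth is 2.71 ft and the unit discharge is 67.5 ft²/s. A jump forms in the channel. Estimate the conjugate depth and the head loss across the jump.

y₂ = 8.95 ft; ΔE = 2.51 ft

V₁ = q/y₁ = 67.5/2.71 = 24.9 ft/s. Fr₁ = V₁/√(g·y₁) = 24.9/√(32.2×2.71) = 2.67.
From the momentum equation for a rectangular channel, y₂/y₁ = ½[√(1 + 8Fr₁²) − 1] = ½[√57.88 − 1] = 3.30.
y₂ = 3.30 × 2.71 = 8.95 ft.
Head loss: ΔE = (y₂ − y₁)³/(4y₁y₂) = (8.95 − 2.71)³/(4×2.71×8.95) = 243/97.1 = 2.51 ft.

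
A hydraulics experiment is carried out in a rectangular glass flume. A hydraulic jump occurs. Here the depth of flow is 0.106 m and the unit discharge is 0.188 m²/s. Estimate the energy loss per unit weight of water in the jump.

V₁ = q/y₁ = 0.188/0.106 = 1.77 m/s. Fr₁ = V₁/√(g·y₁) = 1.77/√(9.81×0.106) = 1.74.
Sequent-depth ratio: y₂/y₁ = ½[√(1 + 8Fr₁²) − 1] = ½[√25.20 − 1] = 2.01.
y₂ = 2.01 × 0.106 = 0.213 m.
V₂ = q/y₂ = 0.188/0.213 = 0.882 m/s. E₁ = y₁ + V₁²/2g = 0.266 m; E₂ = y₂ + V₂²/2g = 0.253 m. ΔE = E₁ − E₂ = 0.0136 m.

ΔE = 0.0136 m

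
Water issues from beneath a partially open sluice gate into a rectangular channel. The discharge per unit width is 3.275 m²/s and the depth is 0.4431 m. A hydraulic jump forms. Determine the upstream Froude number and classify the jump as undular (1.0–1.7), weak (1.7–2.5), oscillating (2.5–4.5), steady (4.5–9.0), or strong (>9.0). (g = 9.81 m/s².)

V₁ = q/y₁ = 3.275/0.4431 = 7.391 m/s. Fr₁ = V₁/√(g·y₁) = 7.391/√(9.81×0.4431) = 3.545.
Fr₁ = 3.545 lies in the oscillating range.

Fr₁ = 3.545; oscillating jump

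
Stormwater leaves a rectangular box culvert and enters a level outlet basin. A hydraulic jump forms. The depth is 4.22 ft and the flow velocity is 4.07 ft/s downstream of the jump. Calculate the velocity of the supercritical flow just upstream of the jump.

V₁ = 20.1 ft/s

Fr₂ = V₂/√(g·y₂) = 4.07/√(32.2×4.22) = 0.349.
Since the conjugate-depth ratio holds either way, y₁/y₂ = ½[√(1 + 8Fr₂²) − 1] = ½[√1.975 − 1] = 0.203.
y₁ = 0.203 × 4.22 = 0.855 ft.
V₁ = q/y₁ = 17.2/0.855 = 20.1 ft/s.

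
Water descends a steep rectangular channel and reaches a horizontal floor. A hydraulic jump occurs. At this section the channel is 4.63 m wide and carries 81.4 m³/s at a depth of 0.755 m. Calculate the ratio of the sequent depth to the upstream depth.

q = Q/b = 81.4/4.63 = 17.6 m²/s; V₁ = q/y₁ = 23.3 m/s. Fr₁ = V₁/√(g·y₁) = 8.56.
Sequent-depth ratio: y₂/y₁ = ½[√(1 + 8Fr₁²) − 1] = ½[√586.7 − 1] = 11.6.

y₂/y₁ = 11.6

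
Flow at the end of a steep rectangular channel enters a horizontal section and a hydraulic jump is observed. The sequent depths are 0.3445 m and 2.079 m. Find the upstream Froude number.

Fr₁ = 4.607

For a rectangular channel the momentum equation gives q² = ½·g·y₁·y₂·(y₁ + y₂) = ½×9.81×0.3445×2.079×2.424 = 8.514.
q = √8.514 = 2.918 m²/s.
V₁ = q/y₁ = 8.470 m/s; Fr₁ = V₁/√(g·y₁) = 4.607.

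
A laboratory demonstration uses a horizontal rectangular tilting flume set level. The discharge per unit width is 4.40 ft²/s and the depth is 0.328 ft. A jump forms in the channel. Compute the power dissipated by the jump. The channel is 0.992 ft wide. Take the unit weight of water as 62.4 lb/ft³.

P = 0.628 hp

V₁ = q/y₁ = 4.40/0.328 = 13.4 ft/s. Fr₁ = V₁/√(g·y₁) = 13.4/√(32.2×0.328) = 4.13.
Sequent-depth ratio: y₂/y₁ = ½[√(1 + 8Fr₁²) − 1] = ½[√137.3 − 1] = 5.36.
y₂ = 5.36 × 0.328 = 1.76 ft.
V₂ = q/y₂ = 4.40/1.76 = 2.50 ft/s. E₁ = y₁ + V₁²/2g = 3.12 ft; E₂ = y₂ + V₂²/2g = 1.86 ft. ΔE = E₁ − E₂ = 1.27 ft.
Q = q·b = 4.40 × 0.992 = 4.36 cfs. P = γ·Q·ΔE/550 = 62.4 × 4.36 × 1.27 / 550 = 0.628 hp.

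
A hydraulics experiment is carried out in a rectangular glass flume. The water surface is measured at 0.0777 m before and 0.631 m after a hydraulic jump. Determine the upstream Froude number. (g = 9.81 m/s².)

For a rectangular channel the momentum equation gives q² = ½·g·y₁·y₂·(y₁ + y₂) = ½×9.81×0.0777×0.631×0.709 = 0.170.
q = √0.170 = 0.413 m²/s.
V₁ = q/y₁ = 5.31 m/s; Fr₁ = V₁/√(g·y₁) = 6.09.

Fr₁ = 6.09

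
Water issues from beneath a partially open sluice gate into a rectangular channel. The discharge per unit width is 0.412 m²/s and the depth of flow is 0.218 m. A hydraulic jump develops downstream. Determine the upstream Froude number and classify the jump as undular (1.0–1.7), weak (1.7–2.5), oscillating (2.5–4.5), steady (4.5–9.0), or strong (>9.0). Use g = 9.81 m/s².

Fr₁ = 1.29; undular jump

V₁ = q/y₁ = 0.412/0.218 = 1.89 m/s. Fr₁ = V₁/√(g·y₁) = 1.89/√(9.81×0.218) = 1.29.
Fr₁ = 1.29 lies in the undular range.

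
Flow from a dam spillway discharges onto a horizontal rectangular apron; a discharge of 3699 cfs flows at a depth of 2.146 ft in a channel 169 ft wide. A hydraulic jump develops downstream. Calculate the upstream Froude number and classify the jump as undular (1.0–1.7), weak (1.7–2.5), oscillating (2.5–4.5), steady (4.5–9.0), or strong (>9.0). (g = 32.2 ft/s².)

Fr₁ = 1.227; undular jump

q = Q/b = 3699/169 = 21.89 ft²/s; V₁ = q/y₁ = 10.20 ft/s. Fr₁ = V₁/√(g·y₁) = 1.227.
Fr₁ = 1.227 lies in the undular range.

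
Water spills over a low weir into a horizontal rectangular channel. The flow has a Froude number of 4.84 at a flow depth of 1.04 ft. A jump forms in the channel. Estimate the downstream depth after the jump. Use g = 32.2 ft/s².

y₂ = 6.62 ft

Fr₁ = 4.84 (given).
By Bélanger, y₂/y₁ = ½[√(1 + 8Fr₁²) − 1] = ½[√188.4 − 1] = 6.36.
y₂ = 6.36 × 1.04 = 6.62 ft.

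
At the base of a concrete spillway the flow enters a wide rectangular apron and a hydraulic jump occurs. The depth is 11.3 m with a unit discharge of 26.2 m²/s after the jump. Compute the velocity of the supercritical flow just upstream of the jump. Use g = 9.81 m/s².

V₂ = q/y₂ = 26.2/11.3 = 2.32 m/s; Fr₂ = V₂/√(g·y₂) = 0.220.
From the momentum equation (using Fr₂), y₁/y₂ = ½[√(1 + 8Fr₂²) − 1] = ½[√1.388 − 1] = 0.0891.
y₁ = 0.0891 × 11.3 = 1.01 m.
V₁ = q/y₁ = 26.2/1.01 = 26.0 m/s.

V₁ = 26.0 m/s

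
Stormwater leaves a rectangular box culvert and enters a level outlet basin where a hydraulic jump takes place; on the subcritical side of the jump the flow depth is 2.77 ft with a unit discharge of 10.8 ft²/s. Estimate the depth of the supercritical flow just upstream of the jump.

V₂ = q/y₂ = 10.8/2.77 = 3.90 ft/s; Fr₂ = V₂/√(g·y₂) = 0.413.
The Bélanger relation is symmetric: y₁/y₂ = ½[√(1 + 8Fr₂²) − 1] = ½[√2.363 − 1] = 0.269.
y₁ = 0.269 × 2.77 = 0.744 ft.

y₁ = 0.744 ft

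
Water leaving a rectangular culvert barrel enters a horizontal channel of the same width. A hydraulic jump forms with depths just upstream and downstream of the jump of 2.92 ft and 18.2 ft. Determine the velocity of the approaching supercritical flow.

For a rectangular channel the momentum equation gives q² = ½·g·y₁·y₂·(y₁ + y₂) = ½×32.2×2.92×18.2×21.1 = 18071.
q = √18071 = 134 ft²/s.
V₁ = q/y₁ = 134/2.92 = 46.0 ft/s.

V₁ = 46.0 ft/s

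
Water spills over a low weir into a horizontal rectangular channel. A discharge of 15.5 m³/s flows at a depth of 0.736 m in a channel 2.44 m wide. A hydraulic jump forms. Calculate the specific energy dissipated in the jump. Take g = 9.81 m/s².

ΔE = 1.31 m

q = Q/b = 15.5/2.44 = 6.35 m²/s; V₁ = q/y₁ = 8.63 m/s. Fr₁ = V₁/√(g·y₁) = 3.21.
Bélanger equation: y₂/y₁ = ½[√(1 + 8Fr₁²) − 1] = ½[√83.54 − 1] = 4.07.
y₂ = 4.07 × 0.736 = 3.00 m.
Head loss: ΔE = (y₂ − y₁)³/(4y₁y₂) = (3.00 − 0.736)³/(4×0.736×3.00) = 11.5/8.82 = 1.31 m.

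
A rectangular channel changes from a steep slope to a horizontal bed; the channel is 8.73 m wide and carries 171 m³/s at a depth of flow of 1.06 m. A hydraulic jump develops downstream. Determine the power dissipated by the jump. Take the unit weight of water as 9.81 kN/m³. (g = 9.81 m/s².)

P = 16922 kW

q = Q/b = 171/8.73 = 19.6 m²/s; V₁ = q/y₁ = 18.5 m/s. Fr₁ = V₁/√(g·y₁) = 5.73.
Bélanger equation: y₂/y₁ = ½[√(1 + 8Fr₁²) − 1] = ½[√263.7 − 1] = 7.62.
y₂ = 7.62 × 1.06 = 8.08 m.
Head loss: ΔE = (y₂ − y₁)³/(4y₁y₂) = (8.08 − 1.06)³/(4×1.06×8.08) = 345/34.2 = 10.1 m.
P = γ·Q·ΔE = 9.81 × 171 × 10.1 = 16922 kW.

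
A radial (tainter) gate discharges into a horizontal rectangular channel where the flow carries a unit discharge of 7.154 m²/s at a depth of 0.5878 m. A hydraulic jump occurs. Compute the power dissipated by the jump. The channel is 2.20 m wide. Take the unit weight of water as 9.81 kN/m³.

P = 623.6 kW

V₁ = q/y₁ = 7.154/0.5878 = 12.17 m/s. Fr₁ = V₁/√(g·y₁) = 12.17/√(9.81×0.5878) = 5.068.
Conjugate-depth relation: y₂/y₁ = ½[√(1 + 8Fr₁²) − 1] = ½[√206.51 − 1] = 6.685.
y₂ = 6.685 × 0.5878 = 3.930 m.
V₂ = q/y₂ = 7.154/3.930 = 1.821 m/s. E₁ = y₁ + V₁²/2g = 8.138 m; E₂ = y₂ + V₂²/2g = 4.098 m. ΔE = E₁ − E₂ = 4.039 m.
Q = q·b = 7.154 × 2.20 = 15.74 m³/s. P = γ·Q·ΔE = 9.81 × 15.74 × 4.039 = 623.6 kW.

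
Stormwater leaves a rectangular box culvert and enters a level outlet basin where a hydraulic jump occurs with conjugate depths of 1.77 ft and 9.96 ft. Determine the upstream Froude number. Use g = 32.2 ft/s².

For a rectangular channel the momentum equation gives q² = ½·g·y₁·y₂·(y₁ + y₂) = ½×32.2×1.77×9.96×11.7 = 3329.
q = √3329 = 57.7 ft²/s.
V₁ = q/y₁ = 32.6 ft/s; Fr₁ = V₁/√(g·y₁) = 4.32.

Fr₁ = 4.32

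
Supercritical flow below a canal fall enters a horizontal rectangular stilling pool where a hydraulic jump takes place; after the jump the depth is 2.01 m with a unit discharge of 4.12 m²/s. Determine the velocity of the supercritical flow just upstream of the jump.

V₁ = 6.36 m/s

V₂ = q/y₂ = 4.12/2.01 = 2.05 m/s; Fr₂ = V₂/√(g·y₂) = 0.462.
Since the conjugate-depth ratio holds either way, y₁/y₂ = ½[√(1 + 8Fr₂²) − 1] = ½[√2.705 − 1] = 0.322.
y₁ = 0.322 × 2.01 = 0.648 m.
V₁ = q/y₁ = 4.12/0.648 = 6.36 m/s.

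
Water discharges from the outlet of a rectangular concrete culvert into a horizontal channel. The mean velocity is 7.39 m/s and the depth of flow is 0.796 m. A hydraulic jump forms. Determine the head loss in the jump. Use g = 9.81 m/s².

Fr₁ = V₁/√(g·y₁) = 7.39/√(9.81×0.796) = 2.64.
Bélanger equation: y₂/y₁ = ½[√(1 + 8Fr₁²) − 1] = ½[√56.95 − 1] = 3.27.
y₂ = 3.27 × 0.796 = 2.61 m.
q = V₁·y₁ = 7.39 × 0.796 = 5.88 m²/s. V₂ = q/y₂ = 5.88/2.61 = 2.26 m/s. E₁ = y₁ + V₁²/2g = 3.58 m; E₂ = y₂ + V₂²/2g = 2.87 m. ΔE = E₁ − E₂ = 0.714 m.

ΔE = 0.714 m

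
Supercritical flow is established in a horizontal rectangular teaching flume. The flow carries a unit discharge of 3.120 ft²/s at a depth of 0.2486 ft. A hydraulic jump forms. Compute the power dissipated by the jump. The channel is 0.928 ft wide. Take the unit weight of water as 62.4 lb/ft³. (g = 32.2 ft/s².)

P = 0.3881 hp

V₁ = q/y₁ = 3.120/0.2486 = 12.55 ft/s. Fr₁ = V₁/√(g·y₁) = 12.55/√(32.2×0.2486) = 4.436.
Bélanger equation: y₂/y₁ = ½[√(1 + 8Fr₁²) − 1] = ½[√158.41 − 1] = 5.793.
y₂ = 5.793 × 0.2486 = 1.440 ft.
Head loss: ΔE = (y₂ − y₁)³/(4y₁y₂) = (1.440 − 0.2486)³/(4×0.2486×1.440) = 1.692/1.432 = 1.181 ft.
Q = q·b = 3.120 × 0.928 = 2.895 cfs. P = γ·Q·ΔE/550 = 62.4 × 2.895 × 1.181 / 550 = 0.3881 hp.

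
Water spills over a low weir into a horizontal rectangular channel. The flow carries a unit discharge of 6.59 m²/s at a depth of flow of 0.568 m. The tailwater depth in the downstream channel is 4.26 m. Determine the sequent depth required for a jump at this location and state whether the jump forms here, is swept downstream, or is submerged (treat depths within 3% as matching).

V₁ = q/y₁ = 6.59/0.568 = 11.6 m/s. Fr₁ = V₁/√(g·y₁) = 11.6/√(9.81×0.568) = 4.92.
From the momentum equation for a rectangular channel, y₂/y₁ = ½[√(1 + 8Fr₁²) − 1] = ½[√194.3 − 1] = 6.47.
y₂ = 6.47 × 0.568 = 3.67 m.
Tailwater y_tw = 4.26 m: y_tw > y₂, so the jump is submerged.

y₂ = 3.67 m; the jump is submerged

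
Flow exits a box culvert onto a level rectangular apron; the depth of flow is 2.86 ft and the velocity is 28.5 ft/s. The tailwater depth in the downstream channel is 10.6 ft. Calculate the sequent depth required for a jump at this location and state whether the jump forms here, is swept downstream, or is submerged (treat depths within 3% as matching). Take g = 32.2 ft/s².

Fr₁ = V₁/√(g·y₁) = 28.5/√(32.2×2.86) = 2.97.
Conjugate-depth relation: y₂/y₁ = ½[√(1 + 8Fr₁²) − 1] = ½[√71.56 − 1] = 3.73.
y₂ = 3.73 × 2.86 = 10.7 ft.
Tailwater y_tw = 10.6 ft: y_tw ≈ y₂, so the jump forms here.

y₂ = 10.7 ft; the jump forms here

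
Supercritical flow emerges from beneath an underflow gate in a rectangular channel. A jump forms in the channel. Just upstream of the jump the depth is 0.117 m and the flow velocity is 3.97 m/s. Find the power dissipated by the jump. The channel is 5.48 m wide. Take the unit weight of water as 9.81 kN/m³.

P = 8.18 kW

Fr₁ = V₁/√(g·y₁) = 3.97/√(9.81×0.117) = 3.71.
By Bélanger, y₂/y₁ = ½[√(1 + 8Fr₁²) − 1] = ½[√110.9 − 1] = 4.76.
y₂ = 4.76 × 0.117 = 0.557 m.
Head loss: ΔE = (y₂ − y₁)³/(4y₁y₂) = (0.557 − 0.117)³/(4×0.117×0.557) = 0.0854/0.261 = 0.327 m.
q = V₁·y₁ = 3.97 × 0.117 = 0.464 m²/s. Q = q·b = 0.464 × 5.48 = 2.55 m³/s. P = γ·Q·ΔE = 9.81 × 2.55 × 0.327 = 8.18 kW.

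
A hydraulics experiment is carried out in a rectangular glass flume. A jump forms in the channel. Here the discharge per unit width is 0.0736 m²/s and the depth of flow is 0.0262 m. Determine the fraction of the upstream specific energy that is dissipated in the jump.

ΔE/E₁ = 0.533 (53.3%)

V₁ = q/y₁ = 0.0736/0.0262 = 2.81 m/s. Fr₁ = V₁/√(g·y₁) = 2.81/√(9.81×0.0262) = 5.54.
By Bélanger, y₂/y₁ = ½[√(1 + 8Fr₁²) − 1] = ½[√246.6 − 1] = 7.35.
y₂ = 7.35 × 0.0262 = 0.193 m.
E₁ = y₁ + V₁²/2g = 0.428 m. ΔE = (y₂ − y₁)³/(4y₁y₂) = 0.228 m. ΔE/E₁ = 0.228/0.428 = 0.533.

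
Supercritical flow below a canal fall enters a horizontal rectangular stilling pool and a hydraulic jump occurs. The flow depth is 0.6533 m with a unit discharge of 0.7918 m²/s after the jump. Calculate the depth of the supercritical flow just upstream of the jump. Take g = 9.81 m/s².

V₂ = q/y₂ = 0.7918/0.6533 = 1.212 m/s; Fr₂ = V₂/√(g·y₂) = 0.4788.
The Bélanger relation is symmetric: y₁/y₂ = ½[√(1 + 8Fr₂²) − 1] = ½[√2.8336 − 1] = 0.3417.
y₁ = 0.3417 × 0.6533 = 0.2232 m.

y₁ = 0.2232 m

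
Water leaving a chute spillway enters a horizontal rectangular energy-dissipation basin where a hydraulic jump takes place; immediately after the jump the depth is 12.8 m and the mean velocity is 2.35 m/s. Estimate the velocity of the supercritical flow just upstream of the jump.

Fr₂ = V₂/√(g·y₂) = 2.35/√(9.81×12.8) = 0.210.
Applying the sequent-depth relation in reverse, y₁/y₂ = ½[√(1 + 8Fr₂²) − 1] = ½[√1.352 − 1] = 0.0813.
y₁ = 0.0813 × 12.8 = 1.04 m.
V₁ = q/y₁ = 30.1/1.04 = 28.9 m/s.

V₁ = 28.9 m/s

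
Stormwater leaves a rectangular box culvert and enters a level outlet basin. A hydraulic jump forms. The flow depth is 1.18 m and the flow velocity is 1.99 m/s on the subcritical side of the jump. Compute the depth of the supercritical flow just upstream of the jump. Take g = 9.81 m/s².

Fr₂ = V₂/√(g·y₂) = 1.99/√(9.81×1.18) = 0.585.
Since the conjugate-depth ratio holds either way, y₁/y₂ = ½[√(1 + 8Fr₂²) − 1] = ½[√3.737 − 1] = 0.467.
y₁ = 0.467 × 1.18 = 0.551 m.

y₁ = 0.551 m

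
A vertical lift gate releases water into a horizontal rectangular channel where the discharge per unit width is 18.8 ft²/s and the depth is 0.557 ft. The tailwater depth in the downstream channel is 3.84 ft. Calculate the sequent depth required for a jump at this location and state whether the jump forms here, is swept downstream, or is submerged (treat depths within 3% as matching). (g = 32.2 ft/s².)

y₂ = 6.01 ft; the jump is swept downstream

V₁ = q/y₁ = 18.8/0.557 = 33.8 ft/s. Fr₁ = V₁/√(g·y₁) = 33.8/√(32.2×0.557) = 7.97.
By Bélanger, y₂/y₁ = ½[√(1 + 8Fr₁²) − 1] = ½[√509.1 − 1] = 10.8.
y₂ = 10.8 × 0.557 = 6.01 ft.
Tailwater y_tw = 3.84 ft: y_tw < y₂, so the jump is swept downstream.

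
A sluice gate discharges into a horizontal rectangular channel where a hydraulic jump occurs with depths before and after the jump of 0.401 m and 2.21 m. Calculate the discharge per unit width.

For a rectangular channel the momentum equation gives q² = ½·g·y₁·y₂·(y₁ + y₂) = ½×9.81×0.401×2.21×2.61 = 11.3.
q = √11.3 = 3.37 m²/s.

q = 3.37 m²/s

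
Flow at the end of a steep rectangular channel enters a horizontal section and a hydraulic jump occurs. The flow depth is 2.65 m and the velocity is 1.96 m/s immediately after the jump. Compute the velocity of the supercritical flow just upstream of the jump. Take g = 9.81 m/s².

V₁ = 8.21 m/s

Fr₂ = V₂/√(g·y₂) = 1.96/√(9.81×2.65) = 0.384.
From the momentum equation (using Fr₂), y₁/y₂ = ½[√(1 + 8Fr₂²) − 1] = ½[√2.182 − 1] = 0.239.
y₁ = 0.239 × 2.65 = 0.632 m.
V₁ = q/y₁ = 5.19/0.632 = 8.21 m/s.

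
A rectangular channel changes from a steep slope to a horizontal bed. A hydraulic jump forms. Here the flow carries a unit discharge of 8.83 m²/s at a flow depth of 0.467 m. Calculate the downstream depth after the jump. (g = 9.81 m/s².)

y₂ = 5.61 m

V₁ = q/y₁ = 8.83/0.467 = 18.9 m/s. Fr₁ = V₁/√(g·y₁) = 18.9/√(9.81×0.467) = 8.83.
Bélanger equation: y₂/y₁ = ½[√(1 + 8Fr₁²) − 1] = ½[√625.3 − 1] = 12.0.
y₂ = 12.0 × 0.467 = 5.61 m.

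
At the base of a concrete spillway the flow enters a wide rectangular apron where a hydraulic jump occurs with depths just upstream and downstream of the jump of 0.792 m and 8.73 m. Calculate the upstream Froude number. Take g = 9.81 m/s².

For a rectangular channel the momentum equation gives q² = ½·g·y₁·y₂·(y₁ + y₂) = ½×9.81×0.792×8.73×9.52 = 323.
q = √323 = 18.0 m²/s.
V₁ = q/y₁ = 22.7 m/s; Fr₁ = V₁/√(g·y₁) = 8.14.

Fr₁ = 8.14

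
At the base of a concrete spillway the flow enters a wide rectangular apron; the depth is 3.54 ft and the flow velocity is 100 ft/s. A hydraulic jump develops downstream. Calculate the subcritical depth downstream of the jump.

Fr₁ = V₁/√(g·y₁) = 100/√(32.2×3.54) = 9.37.
From the momentum equation for a rectangular channel, y₂/y₁ = ½[√(1 + 8Fr₁²) − 1] = ½[√702.8 − 1] = 12.8.
y₂ = 12.8 × 3.54 = 45.2 ft.

y₂ = 45.2 ft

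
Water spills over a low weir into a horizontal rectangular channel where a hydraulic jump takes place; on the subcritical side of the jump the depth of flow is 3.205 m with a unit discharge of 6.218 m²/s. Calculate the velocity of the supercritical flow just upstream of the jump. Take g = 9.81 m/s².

V₁ = 9.720 m/s

V₂ = q/y₂ = 6.218/3.205 = 1.940 m/s; Fr₂ = V₂/√(g·y₂) = 0.3460.
Applying the sequent-depth relation in reverse, y₁/y₂ = ½[√(1 + 8Fr₂²) − 1] = ½[√1.9577 − 1] = 0.1996.
y₁ = 0.1996 × 3.205 = 0.6397 m.
V₁ = q/y₁ = 6.218/0.6397 = 9.720 m/s.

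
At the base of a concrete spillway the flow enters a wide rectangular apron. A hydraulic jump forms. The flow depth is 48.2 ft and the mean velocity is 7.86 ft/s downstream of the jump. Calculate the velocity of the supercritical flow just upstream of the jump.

Fr₂ = V₂/√(g·y₂) = 7.86/√(32.2×48.2) = 0.200.
The Bélanger relation is symmetric: y₁/y₂ = ½[√(1 + 8Fr₂²) − 1] = ½[√1.318 − 1] = 0.0741.
y₁ = 0.0741 × 48.2 = 3.57 ft.
V₁ = q/y₁ = 379/3.57 = 106 ft/s.

V₁ = 106 ft/s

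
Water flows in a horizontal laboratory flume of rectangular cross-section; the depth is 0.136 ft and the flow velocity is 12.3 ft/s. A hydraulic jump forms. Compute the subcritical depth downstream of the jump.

y₂ = 1.06 ft

Fr₁ = V₁/√(g·y₁) = 12.3/√(32.2×0.136) = 5.88.
Sequent-depth ratio: y₂/y₁ = ½[√(1 + 8Fr₁²) − 1] = ½[√277.4 − 1] = 7.83.
y₂ = 7.83 × 0.136 = 1.06 ft.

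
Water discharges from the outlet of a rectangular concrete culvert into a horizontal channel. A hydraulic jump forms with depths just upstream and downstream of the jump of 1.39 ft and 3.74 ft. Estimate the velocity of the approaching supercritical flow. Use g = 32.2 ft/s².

For a rectangular channel the momentum equation gives q² = ½·g·y₁·y₂·(y₁ + y₂) = ½×32.2×1.39×3.74×5.13 = 429.
q = √429 = 20.7 ft²/s.
V₁ = q/y₁ = 20.7/1.39 = 14.9 ft/s.

V₁ = 14.9 ft/s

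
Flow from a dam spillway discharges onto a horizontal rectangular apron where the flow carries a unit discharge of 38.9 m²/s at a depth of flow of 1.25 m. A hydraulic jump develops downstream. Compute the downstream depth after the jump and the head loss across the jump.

V₁ = q/y₁ = 38.9/1.25 = 31.1 m/s. Fr₁ = V₁/√(g·y₁) = 31.1/√(9.81×1.25) = 8.89.
Bélanger equation: y₂/y₁ = ½[√(1 + 8Fr₁²) − 1] = ½[√632.8 − 1] = 12.1.
y₂ = 12.1 × 1.25 = 15.1 m.
Head loss: ΔE = (y₂ − y₁)³/(4y₁y₂) = (15.1 − 1.25)³/(4×1.25×15.1) = 2655/75.5 = 35.2 m.

y₂ = 15.1 m; ΔE = 35.2 m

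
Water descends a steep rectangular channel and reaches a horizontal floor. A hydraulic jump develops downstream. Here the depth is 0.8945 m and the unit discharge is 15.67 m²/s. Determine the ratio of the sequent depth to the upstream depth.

V₁ = q/y₁ = 15.67/0.8945 = 17.52 m/s. Fr₁ = V₁/√(g·y₁) = 17.52/√(9.81×0.8945) = 5.914.
Sequent-depth ratio: y₂/y₁ = ½[√(1 + 8Fr₁²) − 1] = ½[√280.78 − 1] = 7.878.

y₂/y₁ = 7.878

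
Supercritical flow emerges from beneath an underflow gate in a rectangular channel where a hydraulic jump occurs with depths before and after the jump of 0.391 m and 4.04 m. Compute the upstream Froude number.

Fr₁ = 7.65

For a rectangular channel the momentum equation gives q² = ½·g·y₁·y₂·(y₁ + y₂) = ½×9.81×0.391×4.04×4.43 = 34.3.
q = √34.3 = 5.86 m²/s.
V₁ = q/y₁ = 15.0 m/s; Fr₁ = V₁/√(g·y₁) = 7.65.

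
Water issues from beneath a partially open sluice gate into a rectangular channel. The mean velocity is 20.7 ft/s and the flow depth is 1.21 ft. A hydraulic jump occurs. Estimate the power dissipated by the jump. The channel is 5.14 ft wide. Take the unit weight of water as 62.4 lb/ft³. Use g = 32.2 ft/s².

Fr₁ = V₁/√(g·y₁) = 20.7/√(32.2×1.21) = 3.32.
From the momentum equation for a rectangular channel, y₂/y₁ = ½[√(1 + 8Fr₁²) − 1] = ½[√88.98 − 1] = 4.22.
y₂ = 4.22 × 1.21 = 5.10 ft.
Head loss: ΔE = (y₂ − y₁)³/(4y₁y₂) = (5.10 − 1.21)³/(4×1.21×5.10) = 59.0/24.7 = 2.39 ft.
q = V₁·y₁ = 20.7 × 1.21 = 25.0 ft²/s. Q = q·b = 25.0 × 5.14 = 129 cfs. P = γ·Q·ΔE/550 = 62.4 × 129 × 2.39 / 550 = 34.9 hp.

P = 34.9 hp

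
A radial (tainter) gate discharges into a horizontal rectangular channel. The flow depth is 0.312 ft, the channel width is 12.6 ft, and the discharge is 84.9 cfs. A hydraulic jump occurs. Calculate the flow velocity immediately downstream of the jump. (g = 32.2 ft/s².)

q = Q/b = 84.9/12.6 = 6.74 ft²/s; V₁ = q/y₁ = 21.6 ft/s. Fr₁ = V₁/√(g·y₁) = 6.81.
Sequent-depth ratio: y₂/y₁ = ½[√(1 + 8Fr₁²) − 1] = ½[√372.4 − 1] = 9.15.
y₂ = 9.15 × 0.312 = 2.85 ft.
V₂ = q/y₂ = 6.74/2.85 = 2.36 ft/s.

V₂ = 2.36 ft/s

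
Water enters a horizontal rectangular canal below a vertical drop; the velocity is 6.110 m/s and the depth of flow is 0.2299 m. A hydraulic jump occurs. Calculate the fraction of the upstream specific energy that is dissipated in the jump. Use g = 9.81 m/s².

Fr₁ = V₁/√(g·y₁) = 6.110/√(9.81×0.2299) = 4.069.
Bélanger equation: y₂/y₁ = ½[√(1 + 8Fr₁²) − 1] = ½[√133.42 − 1] = 5.275.
y₂ = 5.275 × 0.2299 = 1.213 m.
E₁ = y₁ + V₁²/2g = 2.133 m. ΔE = (y₂ − y₁)³/(4y₁y₂) = 0.8515 m. ΔE/E₁ = 0.8515/2.133 = 0.399.

ΔE/E₁ = 0.399 (39.9%)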